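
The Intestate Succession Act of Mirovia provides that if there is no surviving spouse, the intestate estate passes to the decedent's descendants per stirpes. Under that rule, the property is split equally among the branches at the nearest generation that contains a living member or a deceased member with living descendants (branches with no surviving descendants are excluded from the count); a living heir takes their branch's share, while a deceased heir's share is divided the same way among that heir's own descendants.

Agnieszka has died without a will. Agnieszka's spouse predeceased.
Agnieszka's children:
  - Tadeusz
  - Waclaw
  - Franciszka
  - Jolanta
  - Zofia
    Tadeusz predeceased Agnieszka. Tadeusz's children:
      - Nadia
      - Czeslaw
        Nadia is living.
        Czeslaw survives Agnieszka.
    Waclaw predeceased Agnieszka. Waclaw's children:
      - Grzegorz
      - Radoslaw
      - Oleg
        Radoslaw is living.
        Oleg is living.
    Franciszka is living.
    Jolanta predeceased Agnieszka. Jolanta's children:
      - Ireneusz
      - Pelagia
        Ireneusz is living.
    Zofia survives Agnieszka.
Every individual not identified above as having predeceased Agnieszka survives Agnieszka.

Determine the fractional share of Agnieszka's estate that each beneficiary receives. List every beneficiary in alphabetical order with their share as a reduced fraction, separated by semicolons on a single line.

Czeslaw 1/10; Franciszka 1/5; Grzegorz 1/15; Ireneusz 1/10; Nadia 1/10; Oleg 1/15; Pelagia 1/10; Radoslaw 1/15; Zofia 1/5

There is no surviving spouse, so the entire estate passes to Agnieszka's descendants per stirpes.
The estate is divided into 5 equal shares of 1/5 among Tadeusz, Waclaw, Franciszka, Jolanta, Zofia.
Tadeusz predeceased; the 1/5 allotted to Tadeusz's branch passes to Tadeusz's issue by representation.
The 1/5 is divided into 2 equal shares of 1/10 among Nadia, Czeslaw.
Nadia is living and takes 1/10.
Czeslaw is living and takes 1/10.
Waclaw predeceased; the 1/5 allotted to Waclaw's branch passes to Waclaw's issue by representation.
The 1/5 is divided into 3 equal shares of 1/15 among Grzegorz, Radoslaw, Oleg.
Grzegorz is living and takes 1/15.
Radoslaw is living and takes 1/15.
Oleg is living and takes 1/15.
Franciszka is living and takes 1/5.
Jolanta predeceased; the 1/5 allotted to Jolanta's branch passes to Jolanta's issue by representation.
The 1/5 is divided into 2 equal shares of 1/10 among Ireneusz, Pelagia.
Ireneusz is living and takes 1/10.
Pelagia is living and takes 1/10.
Zofia is living and takes 1/5.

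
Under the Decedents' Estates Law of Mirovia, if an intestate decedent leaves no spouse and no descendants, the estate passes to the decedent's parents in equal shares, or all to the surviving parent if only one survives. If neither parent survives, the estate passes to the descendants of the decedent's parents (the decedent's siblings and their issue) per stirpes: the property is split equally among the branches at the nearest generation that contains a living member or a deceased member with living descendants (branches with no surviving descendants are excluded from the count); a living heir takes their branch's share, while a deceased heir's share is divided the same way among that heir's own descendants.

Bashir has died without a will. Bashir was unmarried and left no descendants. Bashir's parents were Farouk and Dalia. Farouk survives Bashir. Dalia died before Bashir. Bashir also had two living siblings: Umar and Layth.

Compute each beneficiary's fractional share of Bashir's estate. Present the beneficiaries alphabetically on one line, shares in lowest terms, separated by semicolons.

Farouk 1

Only one parent, Farouk, survives, so Farouk takes the entire estate. The siblings take nothing because a surviving parent has priority.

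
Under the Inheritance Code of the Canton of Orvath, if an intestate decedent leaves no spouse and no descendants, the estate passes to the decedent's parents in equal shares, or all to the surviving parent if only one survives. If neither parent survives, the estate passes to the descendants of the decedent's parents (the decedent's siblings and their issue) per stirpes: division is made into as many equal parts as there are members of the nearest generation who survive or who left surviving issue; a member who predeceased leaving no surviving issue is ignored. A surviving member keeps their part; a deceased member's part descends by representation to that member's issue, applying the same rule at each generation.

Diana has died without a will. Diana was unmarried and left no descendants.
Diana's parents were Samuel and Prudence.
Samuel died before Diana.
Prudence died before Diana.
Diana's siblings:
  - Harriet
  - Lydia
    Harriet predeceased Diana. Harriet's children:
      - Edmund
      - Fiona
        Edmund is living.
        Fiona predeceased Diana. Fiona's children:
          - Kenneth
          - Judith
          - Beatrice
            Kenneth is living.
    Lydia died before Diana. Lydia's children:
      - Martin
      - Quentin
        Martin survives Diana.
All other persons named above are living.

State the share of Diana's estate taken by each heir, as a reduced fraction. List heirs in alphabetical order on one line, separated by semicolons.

Neither parent survives and there are no descendants, so the estate passes to Diana's siblings and their issue per stirpes.
The estate is divided into 2 equal shares of 1/2 among Harriet, Lydia.
Harriet predeceased; the 1/2 allotted to Harriet's branch passes to Harriet's issue by representation.
The 1/2 is divided into 2 equal shares of 1/4 among Edmund, Fiona.
Edmund is living and takes 1/4.
Fiona predeceased; the 1/4 allotted to Fiona's branch passes to Fiona's issue by representation.
The 1/4 is divided into 3 equal shares of 1/12 among Kenneth, Judith, Beatrice.
Kenneth is living and takes 1/12.
Judith is living and takes 1/12.
Beatrice is living and takes 1/12.
Lydia predeceased; the 1/2 allotted to Lydia's branch passes to Lydia's issue by representation.
The 1/2 is divided into 2 equal shares of 1/4 among Martin, Quentin.
Martin is living and takes 1/4.
Quentin is living and takes 1/4.

Beatrice 1/12; Edmund 1/4; Judith 1/12; Kenneth 1/12; Martin 1/4; Quentin 1/4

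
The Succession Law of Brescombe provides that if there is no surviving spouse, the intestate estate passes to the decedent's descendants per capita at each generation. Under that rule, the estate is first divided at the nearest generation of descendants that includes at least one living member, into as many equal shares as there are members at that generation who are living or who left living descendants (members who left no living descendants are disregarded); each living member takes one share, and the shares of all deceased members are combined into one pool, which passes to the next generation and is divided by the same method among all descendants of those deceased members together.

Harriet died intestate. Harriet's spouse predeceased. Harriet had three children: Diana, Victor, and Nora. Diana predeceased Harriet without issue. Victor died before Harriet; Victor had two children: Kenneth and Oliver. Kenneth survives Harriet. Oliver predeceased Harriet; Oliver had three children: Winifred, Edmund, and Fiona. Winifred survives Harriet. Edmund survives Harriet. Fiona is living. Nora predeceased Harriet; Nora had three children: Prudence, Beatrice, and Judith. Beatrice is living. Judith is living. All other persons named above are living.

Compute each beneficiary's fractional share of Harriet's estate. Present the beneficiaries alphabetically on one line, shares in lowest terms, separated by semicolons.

Beatrice 1/5; Edmund 1/15; Fiona 1/15; Judith 1/5; Kenneth 1/5; Prudence 1/5; Winifred 1/15

There is no surviving spouse, so the entire estate passes to Harriet's descendants per capita at each generation.
No one at generation 1 (Victor, Nora) is living; moving to the next generation.
At generation 2 (Kenneth, Oliver, Prudence, Beatrice, Judith) there are 5 shares of (1)/5 = 1/5 each.
Living: Kenneth, Prudence, Beatrice, and Judith — each takes 1/5.
Deceased: Oliver. That 1/5 share is carried to generation 3.
At generation 3 (Winifred, Edmund, Fiona) there are 3 shares of (1/5)/3 = 1/15 each.
Living: Winifred, Edmund, and Fiona — each takes 1/15.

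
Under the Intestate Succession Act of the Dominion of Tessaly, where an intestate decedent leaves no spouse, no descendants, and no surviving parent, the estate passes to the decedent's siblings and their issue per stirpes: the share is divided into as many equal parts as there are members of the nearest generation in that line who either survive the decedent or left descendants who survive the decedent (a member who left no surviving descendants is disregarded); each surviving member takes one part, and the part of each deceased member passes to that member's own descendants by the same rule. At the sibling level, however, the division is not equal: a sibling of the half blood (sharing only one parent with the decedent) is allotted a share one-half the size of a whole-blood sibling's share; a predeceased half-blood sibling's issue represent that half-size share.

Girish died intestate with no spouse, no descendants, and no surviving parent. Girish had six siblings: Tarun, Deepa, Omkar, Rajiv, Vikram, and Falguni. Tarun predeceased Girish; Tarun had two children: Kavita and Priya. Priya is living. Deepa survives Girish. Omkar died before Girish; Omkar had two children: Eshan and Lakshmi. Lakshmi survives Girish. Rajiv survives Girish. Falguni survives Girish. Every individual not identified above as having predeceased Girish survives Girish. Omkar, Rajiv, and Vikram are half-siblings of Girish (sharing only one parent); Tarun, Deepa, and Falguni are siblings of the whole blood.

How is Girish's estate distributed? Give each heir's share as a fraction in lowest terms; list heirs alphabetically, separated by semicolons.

Deepa 2/9; Eshan 1/18; Falguni 2/9; Kavita 1/9; Lakshmi 1/18; Priya 1/9; Rajiv 1/9; Vikram 1/9

No spouse, descendants, or parent survives, so the estate passes to Girish's siblings per stirpes.
Half-blood siblings count for one-half the weight of whole-blood siblings at the initial division.
Dividing 1 in proportion to weights (total weight 9/2): Tarun (weight 1) → 2/9; Deepa (weight 1) → 2/9; Omkar (weight 1/2) → 1/9; Rajiv (weight 1/2) → 1/9; Vikram (weight 1/2) → 1/9; Falguni (weight 1) → 2/9.
Tarun predeceased; the 2/9 allotted to Tarun's branch passes to Tarun's issue by representation.
The 2/9 is divided into 2 equal shares of 1/9 among Kavita, Priya.
Kavita is living and takes 1/9.
Priya is living and takes 1/9.
Deepa is living and takes 2/9.
Omkar predeceased; the 1/9 allotted to Omkar's branch passes to Omkar's issue by representation.
The 1/9 is divided into 2 equal shares of 1/18 among Eshan, Lakshmi.
Eshan is living and takes 1/18.
Lakshmi is living and takes 1/18.
Rajiv is living and takes 1/9.
Vikram is living and takes 1/9.
Falguni is living and takes 2/9.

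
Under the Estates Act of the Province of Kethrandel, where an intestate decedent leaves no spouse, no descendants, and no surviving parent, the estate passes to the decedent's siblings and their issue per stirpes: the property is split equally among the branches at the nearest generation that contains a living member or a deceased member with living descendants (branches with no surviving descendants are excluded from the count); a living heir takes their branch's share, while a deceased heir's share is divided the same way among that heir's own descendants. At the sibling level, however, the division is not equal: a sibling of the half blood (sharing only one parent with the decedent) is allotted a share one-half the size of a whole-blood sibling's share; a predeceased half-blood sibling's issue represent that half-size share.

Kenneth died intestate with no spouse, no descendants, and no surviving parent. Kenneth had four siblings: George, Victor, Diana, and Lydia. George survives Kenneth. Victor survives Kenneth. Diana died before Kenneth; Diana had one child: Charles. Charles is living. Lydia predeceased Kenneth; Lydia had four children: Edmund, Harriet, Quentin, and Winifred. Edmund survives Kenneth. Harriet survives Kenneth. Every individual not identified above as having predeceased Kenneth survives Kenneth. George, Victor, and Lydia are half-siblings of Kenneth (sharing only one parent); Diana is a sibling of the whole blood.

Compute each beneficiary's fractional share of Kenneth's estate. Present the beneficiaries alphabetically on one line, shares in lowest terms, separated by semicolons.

Charles 2/5; Edmund 1/20; George 1/5; Harriet 1/20; Quentin 1/20; Victor 1/5; Winifred 1/20

No spouse, descendants, or parent survives, so the estate passes to Kenneth's siblings per stirpes.
Half-blood siblings count for one-half the weight of whole-blood siblings at the initial division.
Dividing 1 in proportion to weights (total weight 5/2): George (weight 1/2) → 1/5; Victor (weight 1/2) → 1/5; Diana (weight 1) → 2/5; Lydia (weight 1/2) → 1/5.
George is living and takes 1/5.
Victor is living and takes 1/5.
Diana predeceased; the 2/5 allotted to Diana's branch passes to Diana's issue by representation.
Charles is the sole taker at this level and receives the full 2/5.
Lydia predeceased; the 1/5 allotted to Lydia's branch passes to Lydia's issue by representation.
The 1/5 is divided into 4 equal shares of 1/20 among Edmund, Harriet, Quentin, Winifred.
Edmund is living and takes 1/20.
Harriet is living and takes 1/20.
Quentin is living and takes 1/20.
Winifred is living and takes 1/20.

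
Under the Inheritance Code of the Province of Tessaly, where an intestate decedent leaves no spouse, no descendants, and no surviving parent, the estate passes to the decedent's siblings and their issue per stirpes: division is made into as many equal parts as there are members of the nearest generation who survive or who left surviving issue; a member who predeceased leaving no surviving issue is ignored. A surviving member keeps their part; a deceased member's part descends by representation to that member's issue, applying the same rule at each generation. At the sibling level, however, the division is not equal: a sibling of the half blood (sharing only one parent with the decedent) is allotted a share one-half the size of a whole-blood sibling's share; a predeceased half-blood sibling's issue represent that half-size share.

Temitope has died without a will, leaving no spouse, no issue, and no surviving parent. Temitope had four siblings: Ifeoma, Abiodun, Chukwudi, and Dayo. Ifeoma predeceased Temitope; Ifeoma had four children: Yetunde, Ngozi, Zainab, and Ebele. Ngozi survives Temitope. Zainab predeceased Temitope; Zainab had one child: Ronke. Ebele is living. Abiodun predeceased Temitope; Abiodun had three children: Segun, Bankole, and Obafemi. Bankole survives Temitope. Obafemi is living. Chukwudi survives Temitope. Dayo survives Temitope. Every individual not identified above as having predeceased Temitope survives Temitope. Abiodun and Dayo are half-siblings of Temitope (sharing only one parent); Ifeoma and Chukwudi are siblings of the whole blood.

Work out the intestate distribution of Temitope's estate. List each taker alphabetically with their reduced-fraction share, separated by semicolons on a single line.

Bankole 1/18; Chukwudi 1/3; Dayo 1/6; Ebele 1/12; Ngozi 1/12; Obafemi 1/18; Ronke 1/12; Segun 1/18; Yetunde 1/12

No spouse, descendants, or parent survives, so the estate passes to Temitope's siblings per stirpes.
Half-blood siblings count for one-half the weight of whole-blood siblings at the initial division.
Dividing 1 in proportion to weights (total weight 3): Ifeoma (weight 1) → 1/3; Abiodun (weight 1/2) → 1/6; Chukwudi (weight 1) → 1/3; Dayo (weight 1/2) → 1/6.
Ifeoma predeceased; the 1/3 allotted to Ifeoma's branch passes to Ifeoma's issue by representation.
The 1/3 is divided into 4 equal shares of 1/12 among Yetunde, Ngozi, Zainab, Ebele.
Yetunde is living and takes 1/12.
Ngozi is living and takes 1/12.
Zainab predeceased; the 1/12 allotted to Zainab's branch passes to Zainab's issue by representation.
Ronke is the sole taker at this level and receives the full 1/12.
Ebele is living and takes 1/12.
Abiodun predeceased; the 1/6 allotted to Abiodun's branch passes to Abiodun's issue by representation.
The 1/6 is divided into 3 equal shares of 1/18 among Segun, Bankole, Obafemi.
Segun is living and takes 1/18.
Bankole is living and takes 1/18.
Obafemi is living and takes 1/18.
Chukwudi is living and takes 1/3.
Dayo is living and takes 1/6.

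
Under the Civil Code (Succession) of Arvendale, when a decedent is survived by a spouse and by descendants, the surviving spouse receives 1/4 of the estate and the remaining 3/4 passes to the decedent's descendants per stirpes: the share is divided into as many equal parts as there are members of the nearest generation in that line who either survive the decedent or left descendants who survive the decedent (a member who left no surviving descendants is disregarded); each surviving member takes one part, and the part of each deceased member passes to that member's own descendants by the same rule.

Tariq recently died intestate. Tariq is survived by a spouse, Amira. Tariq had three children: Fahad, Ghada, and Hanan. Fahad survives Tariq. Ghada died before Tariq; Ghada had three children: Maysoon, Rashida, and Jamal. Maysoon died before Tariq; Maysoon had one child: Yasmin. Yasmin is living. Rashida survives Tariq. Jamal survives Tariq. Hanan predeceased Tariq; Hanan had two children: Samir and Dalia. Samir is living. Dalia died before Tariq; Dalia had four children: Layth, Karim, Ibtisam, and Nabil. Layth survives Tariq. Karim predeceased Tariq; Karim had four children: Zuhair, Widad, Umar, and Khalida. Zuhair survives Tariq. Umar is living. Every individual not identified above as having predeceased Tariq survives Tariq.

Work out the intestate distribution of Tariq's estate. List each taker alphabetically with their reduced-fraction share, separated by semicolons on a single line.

Amira, as surviving spouse, takes 1/4.
The remaining 3/4 passes to Tariq's descendants per stirpes.
The 3/4 is divided into 3 equal shares of 1/4 among Fahad, Ghada, Hanan.
Fahad is living and takes 1/4.
Ghada predeceased; the 1/4 allotted to Ghada's branch passes to Ghada's issue by representation.
The 1/4 is divided into 3 equal shares of 1/12 among Maysoon, Rashida, Jamal.
Maysoon predeceased; the 1/12 allotted to Maysoon's branch passes to Maysoon's issue by representation.
Yasmin is the sole taker at this level and receives the full 1/12.
Rashida is living and takes 1/12.
Jamal is living and takes 1/12.
Hanan predeceased; the 1/4 allotted to Hanan's branch passes to Hanan's issue by representation.
The 1/4 is divided into 2 equal shares of 1/8 among Samir, Dalia.
Samir is living and takes 1/8.
Dalia predeceased; the 1/8 allotted to Dalia's branch passes to Dalia's issue by representation.
The 1/8 is divided into 4 equal shares of 1/32 among Layth, Karim, Ibtisam, Nabil.
Layth is living and takes 1/32.
Karim predeceased; the 1/32 allotted to Karim's branch passes to Karim's issue by representation.
The 1/32 is divided into 4 equal shares of 1/128 among Zuhair, Widad, Umar, Khalida.
Zuhair is living and takes 1/128.
Widad is living and takes 1/128.
Umar is living and takes 1/128.
Khalida is living and takes 1/128.
Ibtisam is living and takes 1/32.
Nabil is living and takes 1/32.

Amira 1/4; Fahad 1/4; Ibtisam 1/32; Jamal 1/12; Khalida 1/128; Layth 1/32; Nabil 1/32; Rashida 1/12; Samir 1/8; Umar 1/128; Widad 1/128; Yasmin 1/12; Zuhair 1/128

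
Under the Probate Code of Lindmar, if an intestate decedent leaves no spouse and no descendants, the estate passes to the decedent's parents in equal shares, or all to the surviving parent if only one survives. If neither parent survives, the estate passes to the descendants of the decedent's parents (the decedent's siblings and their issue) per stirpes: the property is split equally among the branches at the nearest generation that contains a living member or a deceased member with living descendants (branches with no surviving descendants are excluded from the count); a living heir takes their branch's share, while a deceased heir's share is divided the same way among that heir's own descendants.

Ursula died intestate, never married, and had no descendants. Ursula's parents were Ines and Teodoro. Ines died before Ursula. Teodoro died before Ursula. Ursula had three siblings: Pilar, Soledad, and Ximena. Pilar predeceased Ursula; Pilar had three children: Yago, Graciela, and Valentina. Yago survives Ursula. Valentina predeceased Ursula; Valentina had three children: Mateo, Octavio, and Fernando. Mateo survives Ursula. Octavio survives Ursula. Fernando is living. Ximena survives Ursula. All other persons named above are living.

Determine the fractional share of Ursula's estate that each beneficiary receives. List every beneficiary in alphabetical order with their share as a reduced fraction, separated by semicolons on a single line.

Fernando 1/27; Graciela 1/9; Mateo 1/27; Octavio 1/27; Soledad 1/3; Ximena 1/3; Yago 1/9

Neither parent survives and there are no descendants, so the estate passes to Ursula's siblings and their issue per stirpes.
The estate is divided into 3 equal shares of 1/3 among Pilar, Soledad, Ximena.
Pilar predeceased; the 1/3 allotted to Pilar's branch passes to Pilar's issue by representation.
The 1/3 is divided into 3 equal shares of 1/9 among Yago, Graciela, Valentina.
Yago is living and takes 1/9.
Graciela is living and takes 1/9.
Valentina predeceased; the 1/9 allotted to Valentina's branch passes to Valentina's issue by representation.
The 1/9 is divided into 3 equal shares of 1/27 among Mateo, Octavio, Fernando.
Mateo is living and takes 1/27.
Octavio is living and takes 1/27.
Fernando is living and takes 1/27.
Soledad is living and takes 1/3.
Ximena is living and takes 1/3.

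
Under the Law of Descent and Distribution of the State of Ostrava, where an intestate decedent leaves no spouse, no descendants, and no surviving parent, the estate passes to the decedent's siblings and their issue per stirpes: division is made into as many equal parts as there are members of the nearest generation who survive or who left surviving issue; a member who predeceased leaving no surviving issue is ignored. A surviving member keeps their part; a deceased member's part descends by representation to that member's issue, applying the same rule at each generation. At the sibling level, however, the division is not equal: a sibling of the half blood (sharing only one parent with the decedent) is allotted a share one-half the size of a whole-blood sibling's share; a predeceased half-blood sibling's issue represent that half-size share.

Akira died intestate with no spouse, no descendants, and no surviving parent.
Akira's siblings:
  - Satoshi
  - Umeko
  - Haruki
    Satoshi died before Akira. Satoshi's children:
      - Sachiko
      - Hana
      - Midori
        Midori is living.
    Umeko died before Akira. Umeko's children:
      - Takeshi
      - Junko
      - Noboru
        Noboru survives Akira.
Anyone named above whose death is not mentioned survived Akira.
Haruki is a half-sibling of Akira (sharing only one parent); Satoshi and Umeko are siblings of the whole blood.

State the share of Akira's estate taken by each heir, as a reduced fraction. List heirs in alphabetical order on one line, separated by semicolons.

No spouse, descendants, or parent survives, so the estate passes to Akira's siblings per stirpes.
Half-blood siblings count for one-half the weight of whole-blood siblings at the initial division.
Dividing 1 in proportion to weights (total weight 5/2): Satoshi (weight 1) → 2/5; Umeko (weight 1) → 2/5; Haruki (weight 1/2) → 1/5.
Satoshi predeceased; the 2/5 allotted to Satoshi's branch passes to Satoshi's issue by representation.
The 2/5 is divided into 3 equal shares of 2/15 among Sachiko, Hana, Midori.
Sachiko is living and takes 2/15.
Hana is living and takes 2/15.
Midori is living and takes 2/15.
Umeko predeceased; the 2/5 allotted to Umeko's branch passes to Umeko's issue by representation.
The 2/5 is divided into 3 equal shares of 2/15 among Takeshi, Junko, Noboru.
Takeshi is living and takes 2/15.
Junko is living and takes 2/15.
Noboru is living and takes 2/15.
Haruki is living and takes 1/5.

Hana 2/15; Haruki 1/5; Junko 2/15; Midori 2/15; Noboru 2/15; Sachiko 2/15; Takeshi 2/15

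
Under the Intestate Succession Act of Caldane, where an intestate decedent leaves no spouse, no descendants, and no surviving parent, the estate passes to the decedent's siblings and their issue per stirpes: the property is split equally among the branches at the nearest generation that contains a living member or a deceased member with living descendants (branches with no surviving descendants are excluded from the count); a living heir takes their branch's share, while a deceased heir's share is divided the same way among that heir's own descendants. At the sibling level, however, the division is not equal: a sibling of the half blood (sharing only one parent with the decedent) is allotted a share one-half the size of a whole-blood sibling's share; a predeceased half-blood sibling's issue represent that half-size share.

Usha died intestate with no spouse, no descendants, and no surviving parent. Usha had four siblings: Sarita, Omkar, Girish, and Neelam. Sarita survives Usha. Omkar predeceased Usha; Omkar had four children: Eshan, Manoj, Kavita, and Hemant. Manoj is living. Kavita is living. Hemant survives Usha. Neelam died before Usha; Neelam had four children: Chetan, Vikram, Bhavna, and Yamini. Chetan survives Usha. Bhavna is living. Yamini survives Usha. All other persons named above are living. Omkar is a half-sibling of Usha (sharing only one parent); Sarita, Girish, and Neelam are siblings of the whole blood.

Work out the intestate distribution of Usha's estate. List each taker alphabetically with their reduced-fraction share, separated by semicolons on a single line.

No spouse, descendants, or parent survives, so the estate passes to Usha's siblings per stirpes.
Half-blood siblings count for one-half the weight of whole-blood siblings at the initial division.
Dividing 1 in proportion to weights (total weight 7/2): Sarita (weight 1) → 2/7; Omkar (weight 1/2) → 1/7; Girish (weight 1) → 2/7; Neelam (weight 1) → 2/7.
Sarita is living and takes 2/7.
Omkar predeceased; the 1/7 allotted to Omkar's branch passes to Omkar's issue by representation.
The 1/7 is divided into 4 equal shares of 1/28 among Eshan, Manoj, Kavita, Hemant.
Eshan is living and takes 1/28.
Manoj is living and takes 1/28.
Kavita is living and takes 1/28.
Hemant is living and takes 1/28.
Girish is living and takes 2/7.
Neelam predeceased; the 2/7 allotted to Neelam's branch passes to Neelam's issue by representation.
The 2/7 is divided into 4 equal shares of 1/14 among Chetan, Vikram, Bhavna, Yamini.
Chetan is living and takes 1/14.
Vikram is living and takes 1/14.
Bhavna is living and takes 1/14.
Yamini is living and takes 1/14.

Bhavna 1/14; Chetan 1/14; Eshan 1/28; Girish 2/7; Hemant 1/28; Kavita 1/28; Manoj 1/28; Sarita 2/7; Vikram 1/14; Yamini 1/14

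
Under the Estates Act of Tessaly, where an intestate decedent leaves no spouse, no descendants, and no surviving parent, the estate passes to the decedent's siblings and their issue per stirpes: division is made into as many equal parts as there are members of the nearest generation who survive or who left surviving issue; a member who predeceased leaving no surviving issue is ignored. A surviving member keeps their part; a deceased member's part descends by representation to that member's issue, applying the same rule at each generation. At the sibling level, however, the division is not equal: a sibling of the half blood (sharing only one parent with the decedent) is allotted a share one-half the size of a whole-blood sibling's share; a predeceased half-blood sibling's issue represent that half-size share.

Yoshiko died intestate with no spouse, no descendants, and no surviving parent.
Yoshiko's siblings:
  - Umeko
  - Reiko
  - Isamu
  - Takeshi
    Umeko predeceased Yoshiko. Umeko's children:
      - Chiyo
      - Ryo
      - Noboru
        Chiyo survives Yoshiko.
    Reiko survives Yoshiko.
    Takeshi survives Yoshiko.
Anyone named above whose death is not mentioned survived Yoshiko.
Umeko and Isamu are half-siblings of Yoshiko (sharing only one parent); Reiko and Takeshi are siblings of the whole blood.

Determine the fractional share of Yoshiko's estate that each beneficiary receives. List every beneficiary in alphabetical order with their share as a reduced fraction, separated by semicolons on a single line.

No spouse, descendants, or parent survives, so the estate passes to Yoshiko's siblings per stirpes.
Half-blood siblings count for one-half the weight of whole-blood siblings at the initial division.
Dividing 1 in proportion to weights (total weight 3): Umeko (weight 1/2) → 1/6; Reiko (weight 1) → 1/3; Isamu (weight 1/2) → 1/6; Takeshi (weight 1) → 1/3.
Umeko predeceased; the 1/6 allotted to Umeko's branch passes to Umeko's issue by representation.
The 1/6 is divided into 3 equal shares of 1/18 among Chiyo, Ryo, Noboru.
Chiyo is living and takes 1/18.
Ryo is living and takes 1/18.
Noboru is living and takes 1/18.
Reiko is living and takes 1/3.
Isamu is living and takes 1/6.
Takeshi is living and takes 1/3.

Chiyo 1/18; Isamu 1/6; Noboru 1/18; Reiko 1/3; Ryo 1/18; Takeshi 1/3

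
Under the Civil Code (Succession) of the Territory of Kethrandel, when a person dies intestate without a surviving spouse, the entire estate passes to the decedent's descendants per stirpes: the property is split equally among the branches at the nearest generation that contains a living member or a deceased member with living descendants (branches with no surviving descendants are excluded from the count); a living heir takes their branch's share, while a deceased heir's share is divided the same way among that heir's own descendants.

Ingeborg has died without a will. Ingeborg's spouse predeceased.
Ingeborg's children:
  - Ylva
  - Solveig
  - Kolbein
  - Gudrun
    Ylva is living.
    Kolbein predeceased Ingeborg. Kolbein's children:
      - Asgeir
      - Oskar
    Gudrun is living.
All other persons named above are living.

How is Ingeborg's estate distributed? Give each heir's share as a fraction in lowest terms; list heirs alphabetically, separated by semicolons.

There is no surviving spouse, so the entire estate passes to Ingeborg's descendants per stirpes.
The estate is divided into 4 equal shares of 1/4 among Ylva, Solveig, Kolbein, Gudrun.
Ylva is living and takes 1/4.
Solveig is living and takes 1/4.
Kolbein predeceased; the 1/4 allotted to Kolbein's branch passes to Kolbein's issue by representation.
The 1/4 is divided into 2 equal shares of 1/8 among Asgeir, Oskar.
Asgeir is living and takes 1/8.
Oskar is living and takes 1/8.
Gudrun is living and takes 1/4.

Asgeir 1/8; Gudrun 1/4; Oskar 1/8; Solveig 1/4; Ylva 1/4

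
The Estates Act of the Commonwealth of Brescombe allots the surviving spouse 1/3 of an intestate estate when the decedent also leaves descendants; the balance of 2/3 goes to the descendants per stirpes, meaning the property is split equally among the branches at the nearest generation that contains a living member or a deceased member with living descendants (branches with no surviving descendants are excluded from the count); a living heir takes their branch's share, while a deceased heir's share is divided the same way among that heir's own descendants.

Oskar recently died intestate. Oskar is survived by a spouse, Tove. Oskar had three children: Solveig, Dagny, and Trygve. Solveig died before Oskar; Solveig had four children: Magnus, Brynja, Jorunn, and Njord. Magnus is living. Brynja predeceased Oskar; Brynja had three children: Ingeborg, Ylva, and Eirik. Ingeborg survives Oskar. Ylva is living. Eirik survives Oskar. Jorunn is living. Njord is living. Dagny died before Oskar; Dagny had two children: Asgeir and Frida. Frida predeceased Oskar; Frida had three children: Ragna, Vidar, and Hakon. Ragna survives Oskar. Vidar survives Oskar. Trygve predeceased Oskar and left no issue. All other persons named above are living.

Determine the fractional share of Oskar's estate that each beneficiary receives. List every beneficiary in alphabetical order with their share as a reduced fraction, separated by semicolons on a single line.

Asgeir 1/6; Eirik 1/36; Hakon 1/18; Ingeborg 1/36; Jorunn 1/12; Magnus 1/12; Njord 1/12; Ragna 1/18; Tove 1/3; Vidar 1/18; Ylva 1/36

Tove, as surviving spouse, takes 1/3.
The remaining 2/3 passes to Oskar's descendants per stirpes.
Trygve left no surviving issue, so that branch lapses and is disregarded.
The 2/3 is divided into 2 equal shares of 1/3 among Solveig, Dagny.
Solveig predeceased; the 1/3 allotted to Solveig's branch passes to Solveig's issue by representation.
The 1/3 is divided into 4 equal shares of 1/12 among Magnus, Brynja, Jorunn, Njord.
Magnus is living and takes 1/12.
Brynja predeceased; the 1/12 allotted to Brynja's branch passes to Brynja's issue by representation.
The 1/12 is divided into 3 equal shares of 1/36 among Ingeborg, Ylva, Eirik.
Ingeborg is living and takes 1/36.
Ylva is living and takes 1/36.
Eirik is living and takes 1/36.
Jorunn is living and takes 1/12.
Njord is living and takes 1/12.
Dagny predeceased; the 1/3 allotted to Dagny's branch passes to Dagny's issue by representation.
The 1/3 is divided into 2 equal shares of 1/6 among Asgeir, Frida.
Asgeir is living and takes 1/6.
Frida predeceased; the 1/6 allotted to Frida's branch passes to Frida's issue by representation.
The 1/6 is divided into 3 equal shares of 1/18 among Ragna, Vidar, Hakon.
Ragna is living and takes 1/18.
Vidar is living and takes 1/18.
Hakon is living and takes 1/18.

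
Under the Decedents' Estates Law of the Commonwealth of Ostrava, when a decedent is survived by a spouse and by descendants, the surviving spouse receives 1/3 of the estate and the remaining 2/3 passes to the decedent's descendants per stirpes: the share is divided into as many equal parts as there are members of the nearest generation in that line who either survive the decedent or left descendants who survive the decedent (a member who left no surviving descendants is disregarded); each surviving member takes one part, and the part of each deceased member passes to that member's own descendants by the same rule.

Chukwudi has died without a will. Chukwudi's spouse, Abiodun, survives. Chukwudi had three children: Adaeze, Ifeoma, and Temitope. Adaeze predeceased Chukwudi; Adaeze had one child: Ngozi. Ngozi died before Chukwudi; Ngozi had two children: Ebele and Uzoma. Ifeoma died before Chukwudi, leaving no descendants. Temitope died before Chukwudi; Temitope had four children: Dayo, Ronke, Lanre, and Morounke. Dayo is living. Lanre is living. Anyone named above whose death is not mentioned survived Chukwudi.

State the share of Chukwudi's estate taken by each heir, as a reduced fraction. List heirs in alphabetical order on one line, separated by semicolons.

Abiodun, as surviving spouse, takes 1/3.
The remaining 2/3 passes to Chukwudi's descendants per stirpes.
Ifeoma left no surviving issue, so that branch lapses and is disregarded.
The 2/3 is divided into 2 equal shares of 1/3 among Adaeze, Temitope.
Adaeze predeceased; the 1/3 allotted to Adaeze's branch passes to Adaeze's issue by representation.
Ngozi's line is the sole branch at this level, so the full 1/3 passes to Ngozi's issue by representation.
The 1/3 is divided into 2 equal shares of 1/6 among Ebele, Uzoma.
Ebele is living and takes 1/6.
Uzoma is living and takes 1/6.
Temitope predeceased; the 1/3 allotted to Temitope's branch passes to Temitope's issue by representation.
The 1/3 is divided into 4 equal shares of 1/12 among Dayo, Ronke, Lanre, Morounke.
Dayo is living and takes 1/12.
Ronke is living and takes 1/12.
Lanre is living and takes 1/12.
Morounke is living and takes 1/12.

Abiodun 1/3; Dayo 1/12; Ebele 1/6; Lanre 1/12; Morounke 1/12; Ronke 1/12; Uzoma 1/6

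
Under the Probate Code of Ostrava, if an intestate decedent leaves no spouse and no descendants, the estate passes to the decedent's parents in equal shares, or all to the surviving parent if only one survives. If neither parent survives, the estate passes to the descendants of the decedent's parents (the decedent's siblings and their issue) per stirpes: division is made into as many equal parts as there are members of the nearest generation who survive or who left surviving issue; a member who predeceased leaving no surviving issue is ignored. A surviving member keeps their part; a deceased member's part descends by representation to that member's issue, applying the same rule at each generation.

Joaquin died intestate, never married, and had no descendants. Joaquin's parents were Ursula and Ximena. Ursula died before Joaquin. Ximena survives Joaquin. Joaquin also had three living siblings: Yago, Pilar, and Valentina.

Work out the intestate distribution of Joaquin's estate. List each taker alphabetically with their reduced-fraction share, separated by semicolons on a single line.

Only one parent, Ximena, survives, so Ximena takes the entire estate. The siblings take nothing because a surviving parent has priority.

Ximena 1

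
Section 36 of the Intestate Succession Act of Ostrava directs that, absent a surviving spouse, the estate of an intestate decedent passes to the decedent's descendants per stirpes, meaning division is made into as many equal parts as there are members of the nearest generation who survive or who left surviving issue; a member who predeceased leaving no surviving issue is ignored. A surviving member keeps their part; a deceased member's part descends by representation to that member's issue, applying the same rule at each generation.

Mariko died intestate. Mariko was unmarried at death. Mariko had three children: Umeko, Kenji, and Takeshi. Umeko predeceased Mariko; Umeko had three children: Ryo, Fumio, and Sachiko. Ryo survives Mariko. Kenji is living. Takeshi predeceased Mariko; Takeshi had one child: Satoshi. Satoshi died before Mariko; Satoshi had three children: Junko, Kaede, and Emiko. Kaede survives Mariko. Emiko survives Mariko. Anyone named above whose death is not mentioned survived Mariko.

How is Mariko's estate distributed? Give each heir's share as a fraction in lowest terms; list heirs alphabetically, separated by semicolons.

Emiko 1/9; Fumio 1/9; Junko 1/9; Kaede 1/9; Kenji 1/3; Ryo 1/9; Sachiko 1/9

There is no surviving spouse, so the entire estate passes to Mariko's descendants per stirpes.
The estate is divided into 3 equal shares of 1/3 among Umeko, Kenji, Takeshi.
Umeko predeceased; the 1/3 allotted to Umeko's branch passes to Umeko's issue by representation.
The 1/3 is divided into 3 equal shares of 1/9 among Ryo, Fumio, Sachiko.
Ryo is living and takes 1/9.
Fumio is living and takes 1/9.
Sachiko is living and takes 1/9.
Kenji is living and takes 1/3.
Takeshi predeceased; the 1/3 allotted to Takeshi's branch passes to Takeshi's issue by representation.
Satoshi's line is the sole branch at this level, so the full 1/3 passes to Satoshi's issue by representation.
The 1/3 is divided into 3 equal shares of 1/9 among Junko, Kaede, Emiko.
Junko is living and takes 1/9.
Kaede is living and takes 1/9.
Emiko is living and takes 1/9.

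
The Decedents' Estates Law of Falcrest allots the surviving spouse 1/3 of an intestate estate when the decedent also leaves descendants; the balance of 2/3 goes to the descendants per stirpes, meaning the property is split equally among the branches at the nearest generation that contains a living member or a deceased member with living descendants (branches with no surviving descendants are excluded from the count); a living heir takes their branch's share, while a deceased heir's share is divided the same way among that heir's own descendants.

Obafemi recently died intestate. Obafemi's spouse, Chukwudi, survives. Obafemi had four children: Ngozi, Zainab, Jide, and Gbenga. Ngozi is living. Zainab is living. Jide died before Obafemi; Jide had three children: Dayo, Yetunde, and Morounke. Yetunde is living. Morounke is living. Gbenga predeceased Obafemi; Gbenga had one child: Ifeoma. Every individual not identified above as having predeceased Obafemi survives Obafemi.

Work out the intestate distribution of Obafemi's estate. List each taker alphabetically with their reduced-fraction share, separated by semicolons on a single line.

Chukwudi 1/3; Dayo 1/18; Ifeoma 1/6; Morounke 1/18; Ngozi 1/6; Yetunde 1/18; Zainab 1/6

Chukwudi, as surviving spouse, takes 1/3.
The remaining 2/3 passes to Obafemi's descendants per stirpes.
The 2/3 is divided into 4 equal shares of 1/6 among Ngozi, Zainab, Jide, Gbenga.
Ngozi is living and takes 1/6.
Zainab is living and takes 1/6.
Jide predeceased; the 1/6 allotted to Jide's branch passes to Jide's issue by representation.
The 1/6 is divided into 3 equal shares of 1/18 among Dayo, Yetunde, Morounke.
Dayo is living and takes 1/18.
Yetunde is living and takes 1/18.
Morounke is living and takes 1/18.
Gbenga predeceased; the 1/6 allotted to Gbenga's branch passes to Gbenga's issue by representation.
Ifeoma is the sole taker at this level and receives the full 1/6.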